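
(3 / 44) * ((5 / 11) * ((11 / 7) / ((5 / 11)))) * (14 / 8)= 3 / 16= 0.19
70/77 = 10/11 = 0.91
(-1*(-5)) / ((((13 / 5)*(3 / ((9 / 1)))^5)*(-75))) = -81 / 13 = -6.23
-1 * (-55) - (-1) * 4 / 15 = 829 / 15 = 55.27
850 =850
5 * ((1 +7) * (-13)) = -520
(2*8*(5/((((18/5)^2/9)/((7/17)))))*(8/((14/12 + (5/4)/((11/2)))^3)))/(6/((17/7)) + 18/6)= 4658500/377177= 12.35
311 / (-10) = -31.10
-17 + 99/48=-239/16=-14.94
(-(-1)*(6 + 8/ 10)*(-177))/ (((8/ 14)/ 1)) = -21063/ 10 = -2106.30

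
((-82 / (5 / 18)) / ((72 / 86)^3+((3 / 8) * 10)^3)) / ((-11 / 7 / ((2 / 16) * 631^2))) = 290734091582368 / 1658079555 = 175343.87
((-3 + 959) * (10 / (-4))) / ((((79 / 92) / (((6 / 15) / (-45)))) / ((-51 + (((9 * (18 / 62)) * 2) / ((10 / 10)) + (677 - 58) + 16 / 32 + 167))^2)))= 9275002896500 / 683271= 13574413.22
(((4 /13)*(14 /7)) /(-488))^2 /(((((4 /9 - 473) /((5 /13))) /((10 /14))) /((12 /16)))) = -675 /973516106108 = -0.00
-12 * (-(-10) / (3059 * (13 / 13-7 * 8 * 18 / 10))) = 600 / 1526441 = 0.00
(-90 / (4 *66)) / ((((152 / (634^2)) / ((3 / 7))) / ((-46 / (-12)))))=-34668705 / 23408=-1481.06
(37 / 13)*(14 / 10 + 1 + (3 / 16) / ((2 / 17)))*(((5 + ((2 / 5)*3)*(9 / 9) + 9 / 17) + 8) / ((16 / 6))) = 22200777 / 353600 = 62.79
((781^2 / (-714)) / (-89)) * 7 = 609961 / 9078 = 67.19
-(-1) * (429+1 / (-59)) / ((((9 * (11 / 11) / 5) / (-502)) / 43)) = -2731708300 / 531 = -5144460.08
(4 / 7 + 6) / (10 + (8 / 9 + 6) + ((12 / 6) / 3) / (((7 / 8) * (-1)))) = 207 / 508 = 0.41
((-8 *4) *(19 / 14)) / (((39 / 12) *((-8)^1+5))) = 1216 / 273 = 4.45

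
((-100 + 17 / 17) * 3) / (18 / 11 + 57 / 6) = -6534 / 245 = -26.67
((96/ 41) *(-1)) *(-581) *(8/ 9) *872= 129697792/ 123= 1054453.59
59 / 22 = 2.68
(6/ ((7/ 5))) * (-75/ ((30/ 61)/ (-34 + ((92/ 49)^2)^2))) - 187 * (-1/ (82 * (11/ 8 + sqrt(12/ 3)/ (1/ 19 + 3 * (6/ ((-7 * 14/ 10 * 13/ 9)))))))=43013163844176626/ 3052548601515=14090.90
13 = 13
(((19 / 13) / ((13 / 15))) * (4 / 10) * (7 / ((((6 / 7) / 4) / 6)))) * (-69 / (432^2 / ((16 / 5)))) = -21413 / 136890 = -0.16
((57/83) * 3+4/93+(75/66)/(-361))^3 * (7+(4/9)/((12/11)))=53350085621369800062621875/777582625675797174526623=68.61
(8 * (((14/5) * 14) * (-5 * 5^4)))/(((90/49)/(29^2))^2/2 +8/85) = -70729267013650000/6792898849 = -10412236.16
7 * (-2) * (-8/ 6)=56/ 3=18.67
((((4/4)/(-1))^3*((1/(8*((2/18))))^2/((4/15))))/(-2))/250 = 0.01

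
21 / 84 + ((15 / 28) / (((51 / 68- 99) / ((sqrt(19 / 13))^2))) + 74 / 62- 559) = -824193957 / 1478204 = -557.56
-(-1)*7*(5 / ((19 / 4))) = 140 / 19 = 7.37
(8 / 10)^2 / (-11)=-16 / 275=-0.06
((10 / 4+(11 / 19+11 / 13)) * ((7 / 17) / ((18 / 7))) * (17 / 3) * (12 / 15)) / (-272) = -95011 / 9069840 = -0.01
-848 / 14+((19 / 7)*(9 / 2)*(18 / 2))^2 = 2356649 / 196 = 12023.72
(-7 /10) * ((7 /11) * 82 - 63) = 833 /110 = 7.57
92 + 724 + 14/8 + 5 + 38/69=823.30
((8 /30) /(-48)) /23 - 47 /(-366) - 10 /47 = -1004057 /11869380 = -0.08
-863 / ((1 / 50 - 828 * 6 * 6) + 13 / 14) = 151025 / 5216234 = 0.03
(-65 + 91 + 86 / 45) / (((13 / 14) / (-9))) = -17584 / 65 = -270.52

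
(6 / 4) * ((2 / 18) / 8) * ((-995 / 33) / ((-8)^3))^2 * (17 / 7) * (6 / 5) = 3366085 / 15986589696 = 0.00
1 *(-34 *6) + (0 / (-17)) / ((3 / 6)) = -204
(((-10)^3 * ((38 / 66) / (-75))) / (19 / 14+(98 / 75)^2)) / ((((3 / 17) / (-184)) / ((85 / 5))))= -353620400000 / 7963923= -44402.79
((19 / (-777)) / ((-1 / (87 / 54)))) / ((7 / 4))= 0.02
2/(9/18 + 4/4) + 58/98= 283/147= 1.93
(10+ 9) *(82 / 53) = 1558 / 53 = 29.40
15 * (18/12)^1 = 45/2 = 22.50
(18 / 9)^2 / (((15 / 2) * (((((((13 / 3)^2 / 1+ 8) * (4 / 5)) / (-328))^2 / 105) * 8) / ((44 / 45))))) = 93194640 / 58081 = 1604.56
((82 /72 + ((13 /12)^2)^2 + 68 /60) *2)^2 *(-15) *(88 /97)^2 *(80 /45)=-17324566473841 /14815787760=-1169.33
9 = 9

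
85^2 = 7225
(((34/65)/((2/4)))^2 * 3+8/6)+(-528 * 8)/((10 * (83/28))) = -137.88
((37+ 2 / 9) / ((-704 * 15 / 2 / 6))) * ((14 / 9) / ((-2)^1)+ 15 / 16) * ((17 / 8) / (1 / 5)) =-130985 / 1824768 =-0.07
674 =674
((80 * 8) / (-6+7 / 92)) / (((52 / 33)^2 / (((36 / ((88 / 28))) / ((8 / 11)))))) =-12623688 / 18421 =-685.29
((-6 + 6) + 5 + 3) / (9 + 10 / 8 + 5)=32 / 61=0.52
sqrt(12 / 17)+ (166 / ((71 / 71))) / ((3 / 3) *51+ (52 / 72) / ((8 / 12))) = 2 *sqrt(51) / 17+ 1992 / 625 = 4.03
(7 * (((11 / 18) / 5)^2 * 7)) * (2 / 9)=5929 / 36450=0.16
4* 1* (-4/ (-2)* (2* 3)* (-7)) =-336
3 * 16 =48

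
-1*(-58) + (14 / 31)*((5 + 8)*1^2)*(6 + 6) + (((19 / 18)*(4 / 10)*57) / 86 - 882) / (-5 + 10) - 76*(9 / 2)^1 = -77958989 / 199950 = -389.89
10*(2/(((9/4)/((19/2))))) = 760/9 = 84.44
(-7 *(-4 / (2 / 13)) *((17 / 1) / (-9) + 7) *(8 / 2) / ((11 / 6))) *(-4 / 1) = -267904 / 33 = -8118.30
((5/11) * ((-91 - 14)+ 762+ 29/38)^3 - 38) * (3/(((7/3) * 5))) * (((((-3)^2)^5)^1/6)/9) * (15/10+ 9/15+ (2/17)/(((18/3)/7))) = 83500089730459631397/1026106400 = 81375664093.37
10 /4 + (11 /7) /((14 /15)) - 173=-8272 /49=-168.82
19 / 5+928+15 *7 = 5184 / 5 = 1036.80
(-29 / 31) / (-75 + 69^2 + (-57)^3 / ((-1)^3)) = -29 / 5886249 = -0.00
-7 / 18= -0.39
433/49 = 8.84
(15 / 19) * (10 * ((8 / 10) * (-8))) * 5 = -252.63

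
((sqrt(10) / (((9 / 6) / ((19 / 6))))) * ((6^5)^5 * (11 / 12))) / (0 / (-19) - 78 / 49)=-449312623016219246592 * sqrt(10) / 13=-109296251553526684652.47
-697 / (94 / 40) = -13940 / 47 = -296.60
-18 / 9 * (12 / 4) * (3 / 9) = -2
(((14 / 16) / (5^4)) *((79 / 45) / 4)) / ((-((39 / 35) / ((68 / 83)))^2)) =-7831033 / 23575880250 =-0.00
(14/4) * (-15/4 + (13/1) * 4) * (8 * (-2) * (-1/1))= 2702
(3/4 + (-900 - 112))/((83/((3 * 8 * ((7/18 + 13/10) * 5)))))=-614840/249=-2469.24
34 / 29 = 1.17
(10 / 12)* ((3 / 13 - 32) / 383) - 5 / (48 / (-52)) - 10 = -277975 / 59748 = -4.65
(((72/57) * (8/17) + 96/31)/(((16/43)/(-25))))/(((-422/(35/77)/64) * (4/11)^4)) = 977.76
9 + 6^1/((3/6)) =21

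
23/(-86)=-23/86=-0.27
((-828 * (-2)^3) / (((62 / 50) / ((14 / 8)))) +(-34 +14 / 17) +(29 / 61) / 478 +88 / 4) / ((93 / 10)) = 1004.00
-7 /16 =-0.44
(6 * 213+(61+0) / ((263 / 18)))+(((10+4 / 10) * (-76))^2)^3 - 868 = 1001976103451233621276032 / 4109375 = 243826884490034037.12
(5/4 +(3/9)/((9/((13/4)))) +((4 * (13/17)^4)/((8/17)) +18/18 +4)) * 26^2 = 6271.28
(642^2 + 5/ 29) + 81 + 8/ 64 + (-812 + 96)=95474797/ 232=411529.30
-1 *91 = -91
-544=-544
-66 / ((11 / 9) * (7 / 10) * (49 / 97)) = -52380 / 343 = -152.71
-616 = -616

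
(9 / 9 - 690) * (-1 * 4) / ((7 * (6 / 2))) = 2756 / 21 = 131.24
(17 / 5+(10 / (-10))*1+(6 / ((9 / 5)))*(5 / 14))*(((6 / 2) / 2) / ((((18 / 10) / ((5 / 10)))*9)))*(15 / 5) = 377 / 756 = 0.50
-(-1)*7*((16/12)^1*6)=56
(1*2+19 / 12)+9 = 151 / 12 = 12.58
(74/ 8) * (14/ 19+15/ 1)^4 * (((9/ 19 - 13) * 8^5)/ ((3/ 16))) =-9225148390651461632/ 7428297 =-1241892777126.64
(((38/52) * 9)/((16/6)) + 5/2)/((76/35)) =36155/15808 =2.29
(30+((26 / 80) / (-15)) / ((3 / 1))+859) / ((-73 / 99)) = -17602057 / 14600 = -1205.62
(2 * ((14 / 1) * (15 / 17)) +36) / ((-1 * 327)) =-344 / 1853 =-0.19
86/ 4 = 43/ 2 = 21.50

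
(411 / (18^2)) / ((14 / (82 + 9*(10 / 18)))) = 7.88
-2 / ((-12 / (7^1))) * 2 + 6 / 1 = 25 / 3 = 8.33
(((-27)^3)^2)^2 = 150094635296999121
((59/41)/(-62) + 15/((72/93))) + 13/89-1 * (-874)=808572673/904952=893.50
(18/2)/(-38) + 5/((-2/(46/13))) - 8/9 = -44335/4446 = -9.97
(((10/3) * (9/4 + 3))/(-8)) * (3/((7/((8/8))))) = -15/16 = -0.94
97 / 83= 1.17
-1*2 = -2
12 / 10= 6 / 5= 1.20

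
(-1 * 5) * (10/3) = -50/3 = -16.67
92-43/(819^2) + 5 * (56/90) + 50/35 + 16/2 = 70121099/670761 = 104.54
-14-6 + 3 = -17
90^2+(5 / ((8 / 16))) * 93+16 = 9046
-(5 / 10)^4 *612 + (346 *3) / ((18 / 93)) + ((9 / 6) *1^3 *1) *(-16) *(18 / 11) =232561 / 44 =5285.48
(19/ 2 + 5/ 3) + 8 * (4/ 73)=5083/ 438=11.61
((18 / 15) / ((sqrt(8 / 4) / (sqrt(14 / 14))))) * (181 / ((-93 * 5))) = -181 * sqrt(2) / 775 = -0.33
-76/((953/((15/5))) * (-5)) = 228/4765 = 0.05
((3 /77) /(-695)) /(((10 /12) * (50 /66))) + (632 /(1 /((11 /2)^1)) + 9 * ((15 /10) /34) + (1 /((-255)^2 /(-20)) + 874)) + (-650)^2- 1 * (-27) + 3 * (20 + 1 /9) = 2701206199386559 /6326932500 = 426937.73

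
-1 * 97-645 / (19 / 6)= -5713 / 19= -300.68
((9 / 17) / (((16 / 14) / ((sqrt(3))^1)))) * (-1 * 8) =-63 * sqrt(3) / 17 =-6.42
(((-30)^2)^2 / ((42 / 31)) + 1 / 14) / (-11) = -8370001 / 154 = -54350.66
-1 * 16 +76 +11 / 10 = 611 / 10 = 61.10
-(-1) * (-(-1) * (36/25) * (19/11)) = 2.49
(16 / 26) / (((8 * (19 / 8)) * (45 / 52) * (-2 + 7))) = 32 / 4275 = 0.01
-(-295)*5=1475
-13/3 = -4.33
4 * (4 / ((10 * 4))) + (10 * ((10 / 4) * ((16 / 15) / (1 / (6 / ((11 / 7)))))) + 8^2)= 9142 / 55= 166.22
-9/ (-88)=9/ 88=0.10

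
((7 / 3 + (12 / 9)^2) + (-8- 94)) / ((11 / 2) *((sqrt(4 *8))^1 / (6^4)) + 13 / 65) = -102759840 / 206927 + 8721900 *sqrt(2) / 206927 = -436.99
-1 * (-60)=60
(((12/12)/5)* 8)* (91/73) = 728/365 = 1.99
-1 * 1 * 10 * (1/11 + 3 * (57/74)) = -9775/407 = -24.02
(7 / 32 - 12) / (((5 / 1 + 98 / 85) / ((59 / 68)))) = -111215 / 66944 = -1.66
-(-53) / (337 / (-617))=-32701 / 337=-97.04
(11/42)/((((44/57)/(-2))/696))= -3306/7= -472.29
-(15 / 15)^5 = -1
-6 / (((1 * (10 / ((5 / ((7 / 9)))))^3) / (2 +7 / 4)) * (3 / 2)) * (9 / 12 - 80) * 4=1263.26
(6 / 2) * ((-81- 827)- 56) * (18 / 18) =-2892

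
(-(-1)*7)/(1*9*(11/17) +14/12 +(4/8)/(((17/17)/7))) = 357/535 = 0.67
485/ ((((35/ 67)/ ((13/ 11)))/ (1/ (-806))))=-6499/ 4774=-1.36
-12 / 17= -0.71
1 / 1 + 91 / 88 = 179 / 88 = 2.03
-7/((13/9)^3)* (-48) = 244944/2197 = 111.49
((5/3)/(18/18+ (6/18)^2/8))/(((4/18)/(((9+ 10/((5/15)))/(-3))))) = -7020/73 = -96.16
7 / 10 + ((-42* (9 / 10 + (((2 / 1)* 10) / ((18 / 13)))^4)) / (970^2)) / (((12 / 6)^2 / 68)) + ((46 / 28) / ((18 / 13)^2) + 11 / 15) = -4428467086909 / 144042381000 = -30.74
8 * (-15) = -120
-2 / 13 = -0.15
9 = 9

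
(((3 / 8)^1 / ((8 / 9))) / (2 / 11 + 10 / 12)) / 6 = 297 / 4288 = 0.07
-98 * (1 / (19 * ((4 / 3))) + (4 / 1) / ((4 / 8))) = -29939 / 38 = -787.87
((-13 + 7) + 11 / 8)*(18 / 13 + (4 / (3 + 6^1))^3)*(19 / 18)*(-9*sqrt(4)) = 4904831 / 37908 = 129.39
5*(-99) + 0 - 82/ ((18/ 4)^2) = -499.05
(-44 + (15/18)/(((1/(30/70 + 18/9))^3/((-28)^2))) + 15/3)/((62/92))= 9002246/651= 13828.33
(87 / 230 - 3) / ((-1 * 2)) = 603 / 460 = 1.31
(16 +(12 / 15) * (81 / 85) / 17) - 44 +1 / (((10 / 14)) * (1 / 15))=-6.96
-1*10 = -10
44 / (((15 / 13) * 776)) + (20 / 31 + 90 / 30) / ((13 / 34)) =11237849 / 1172730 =9.58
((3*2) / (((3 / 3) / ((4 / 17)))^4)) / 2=768 / 83521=0.01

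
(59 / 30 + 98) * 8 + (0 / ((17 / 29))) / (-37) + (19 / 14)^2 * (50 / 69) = 27084109 / 33810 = 801.07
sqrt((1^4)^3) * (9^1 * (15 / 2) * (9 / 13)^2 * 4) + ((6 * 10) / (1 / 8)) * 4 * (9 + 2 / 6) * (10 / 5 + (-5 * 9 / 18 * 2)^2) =81790830 / 169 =483969.41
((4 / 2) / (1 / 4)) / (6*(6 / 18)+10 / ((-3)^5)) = 486 / 119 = 4.08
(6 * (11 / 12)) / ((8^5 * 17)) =11 / 1114112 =0.00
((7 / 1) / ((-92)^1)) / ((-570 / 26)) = 91 / 26220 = 0.00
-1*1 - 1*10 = -11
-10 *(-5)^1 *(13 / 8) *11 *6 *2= 10725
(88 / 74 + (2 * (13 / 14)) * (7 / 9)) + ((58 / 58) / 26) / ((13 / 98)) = 164530 / 56277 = 2.92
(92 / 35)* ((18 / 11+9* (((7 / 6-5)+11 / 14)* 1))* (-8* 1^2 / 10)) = 730848 / 13475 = 54.24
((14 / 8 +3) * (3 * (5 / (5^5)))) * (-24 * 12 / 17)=-4104 / 10625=-0.39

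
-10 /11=-0.91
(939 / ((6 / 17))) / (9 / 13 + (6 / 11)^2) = 8369933 / 3114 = 2687.84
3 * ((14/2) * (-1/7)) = -3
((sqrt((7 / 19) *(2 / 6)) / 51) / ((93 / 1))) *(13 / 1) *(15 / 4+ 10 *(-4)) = -1885 *sqrt(399) / 1081404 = -0.03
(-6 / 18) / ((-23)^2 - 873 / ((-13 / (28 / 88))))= -286 / 472215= -0.00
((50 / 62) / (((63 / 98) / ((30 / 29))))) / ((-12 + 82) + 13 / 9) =10500 / 578057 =0.02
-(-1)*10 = 10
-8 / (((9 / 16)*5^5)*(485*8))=-16 / 13640625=-0.00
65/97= 0.67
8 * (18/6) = 24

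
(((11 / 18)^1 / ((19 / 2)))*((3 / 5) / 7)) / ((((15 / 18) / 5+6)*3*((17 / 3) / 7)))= 22 / 59755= 0.00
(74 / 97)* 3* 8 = 1776 / 97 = 18.31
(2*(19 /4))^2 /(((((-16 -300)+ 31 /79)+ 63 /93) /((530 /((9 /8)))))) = -234283585 /1735344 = -135.01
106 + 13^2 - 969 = -694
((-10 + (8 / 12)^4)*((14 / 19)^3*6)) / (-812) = 155624 / 5370597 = 0.03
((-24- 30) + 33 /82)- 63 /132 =-54.07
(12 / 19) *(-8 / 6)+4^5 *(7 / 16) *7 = 59568 / 19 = 3135.16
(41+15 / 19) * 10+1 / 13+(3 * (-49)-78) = 47664 / 247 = 192.97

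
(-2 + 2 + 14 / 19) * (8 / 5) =112 / 95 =1.18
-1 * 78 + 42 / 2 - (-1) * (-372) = -429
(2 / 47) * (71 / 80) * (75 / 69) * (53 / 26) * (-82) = -771415 / 112424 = -6.86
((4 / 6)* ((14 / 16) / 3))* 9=7 / 4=1.75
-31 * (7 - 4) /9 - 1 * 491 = -1504 /3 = -501.33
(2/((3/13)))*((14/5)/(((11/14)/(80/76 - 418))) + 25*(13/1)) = -31540262/3135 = -10060.69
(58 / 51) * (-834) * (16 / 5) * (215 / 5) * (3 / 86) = -386976 / 85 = -4552.66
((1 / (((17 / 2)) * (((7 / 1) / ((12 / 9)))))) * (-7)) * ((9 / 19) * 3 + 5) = -976 / 969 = -1.01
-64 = -64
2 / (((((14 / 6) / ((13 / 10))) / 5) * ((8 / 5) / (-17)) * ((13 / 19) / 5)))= -24225 / 56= -432.59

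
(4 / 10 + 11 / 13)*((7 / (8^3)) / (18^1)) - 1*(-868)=868.00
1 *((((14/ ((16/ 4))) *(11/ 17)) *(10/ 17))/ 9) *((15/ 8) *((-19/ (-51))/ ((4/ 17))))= 36575/ 83232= 0.44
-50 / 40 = -5 / 4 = -1.25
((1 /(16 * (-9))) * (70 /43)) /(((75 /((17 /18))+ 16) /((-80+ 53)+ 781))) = -224315 /2510856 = -0.09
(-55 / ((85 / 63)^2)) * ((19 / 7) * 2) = -237006 / 1445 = -164.02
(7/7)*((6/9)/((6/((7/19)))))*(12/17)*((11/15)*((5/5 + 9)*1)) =616/2907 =0.21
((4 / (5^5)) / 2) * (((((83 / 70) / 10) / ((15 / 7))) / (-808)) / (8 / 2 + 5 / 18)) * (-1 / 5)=249 / 121515625000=0.00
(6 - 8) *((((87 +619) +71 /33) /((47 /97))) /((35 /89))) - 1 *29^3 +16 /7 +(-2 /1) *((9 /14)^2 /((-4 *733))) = -70903110323917 /2228290680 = -31819.51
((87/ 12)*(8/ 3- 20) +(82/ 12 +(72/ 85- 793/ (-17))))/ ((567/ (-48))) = 6.04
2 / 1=2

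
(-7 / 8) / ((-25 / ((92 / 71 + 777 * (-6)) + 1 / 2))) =-4632243 / 28400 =-163.11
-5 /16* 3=-0.94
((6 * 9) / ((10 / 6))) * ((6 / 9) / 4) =27 / 5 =5.40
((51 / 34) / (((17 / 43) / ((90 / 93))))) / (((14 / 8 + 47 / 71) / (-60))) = -91.34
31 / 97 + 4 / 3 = 481 / 291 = 1.65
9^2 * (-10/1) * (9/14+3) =-20655/7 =-2950.71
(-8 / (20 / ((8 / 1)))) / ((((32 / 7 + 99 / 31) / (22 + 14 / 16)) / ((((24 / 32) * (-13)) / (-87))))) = -1.06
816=816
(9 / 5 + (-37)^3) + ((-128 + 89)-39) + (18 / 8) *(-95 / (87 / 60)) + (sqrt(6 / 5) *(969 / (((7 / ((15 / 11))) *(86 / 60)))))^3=2951762.93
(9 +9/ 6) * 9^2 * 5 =8505/ 2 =4252.50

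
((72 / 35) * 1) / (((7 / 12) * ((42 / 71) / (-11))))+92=45316 / 1715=26.42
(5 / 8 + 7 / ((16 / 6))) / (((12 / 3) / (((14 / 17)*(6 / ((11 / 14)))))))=5.11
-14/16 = -7/8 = -0.88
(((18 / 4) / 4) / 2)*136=153 / 2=76.50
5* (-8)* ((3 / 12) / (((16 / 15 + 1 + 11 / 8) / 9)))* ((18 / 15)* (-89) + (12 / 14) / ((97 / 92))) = 777224160 / 280427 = 2771.57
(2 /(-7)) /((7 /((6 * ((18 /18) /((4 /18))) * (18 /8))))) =-243 /98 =-2.48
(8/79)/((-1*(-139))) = 8/10981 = 0.00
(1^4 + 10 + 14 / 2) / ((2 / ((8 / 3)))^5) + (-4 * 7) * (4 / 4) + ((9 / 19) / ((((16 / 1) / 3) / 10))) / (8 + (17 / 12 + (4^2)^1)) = 2997043 / 62586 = 47.89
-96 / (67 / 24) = -2304 / 67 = -34.39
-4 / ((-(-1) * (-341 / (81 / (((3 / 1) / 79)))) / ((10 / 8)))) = 10665 / 341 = 31.28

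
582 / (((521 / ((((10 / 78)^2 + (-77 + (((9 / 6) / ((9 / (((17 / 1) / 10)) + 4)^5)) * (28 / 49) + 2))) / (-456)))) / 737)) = 2809880945578777945501 / 20755538651778211008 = 135.38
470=470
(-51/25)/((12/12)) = -51/25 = -2.04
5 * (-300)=-1500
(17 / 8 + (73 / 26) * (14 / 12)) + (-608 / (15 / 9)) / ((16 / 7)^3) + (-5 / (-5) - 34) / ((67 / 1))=-42878843 / 1672320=-25.64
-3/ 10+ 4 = 37/ 10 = 3.70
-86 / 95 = -0.91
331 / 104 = 3.18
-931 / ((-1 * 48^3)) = 931 / 110592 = 0.01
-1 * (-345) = 345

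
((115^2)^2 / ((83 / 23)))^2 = 16182230942831640625 / 6889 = 2348995636933029.56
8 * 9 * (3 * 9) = 1944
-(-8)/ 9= 8/ 9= 0.89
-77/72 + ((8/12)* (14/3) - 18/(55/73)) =-21.85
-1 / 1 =-1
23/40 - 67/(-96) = 611/480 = 1.27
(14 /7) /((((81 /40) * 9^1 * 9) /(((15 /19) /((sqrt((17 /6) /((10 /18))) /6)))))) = 0.03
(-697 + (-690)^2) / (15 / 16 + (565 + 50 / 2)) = 7606448 / 9455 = 804.49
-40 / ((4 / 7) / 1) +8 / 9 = -622 / 9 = -69.11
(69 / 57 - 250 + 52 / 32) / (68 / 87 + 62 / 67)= -218989701 / 1512400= -144.80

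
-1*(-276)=276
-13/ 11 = -1.18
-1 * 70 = -70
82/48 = 41/24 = 1.71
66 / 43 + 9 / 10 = 1047 / 430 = 2.43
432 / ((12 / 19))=684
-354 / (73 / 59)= -20886 / 73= -286.11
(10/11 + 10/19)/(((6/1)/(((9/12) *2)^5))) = 6075/3344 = 1.82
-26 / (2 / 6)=-78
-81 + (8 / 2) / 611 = -49487 / 611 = -80.99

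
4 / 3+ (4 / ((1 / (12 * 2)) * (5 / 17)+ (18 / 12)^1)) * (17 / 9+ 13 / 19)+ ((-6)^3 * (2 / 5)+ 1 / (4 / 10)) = -75.76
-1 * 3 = -3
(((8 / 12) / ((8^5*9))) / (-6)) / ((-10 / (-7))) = -7 / 26542080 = -0.00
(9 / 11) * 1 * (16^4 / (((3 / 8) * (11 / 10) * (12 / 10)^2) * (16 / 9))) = 6144000 / 121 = 50776.86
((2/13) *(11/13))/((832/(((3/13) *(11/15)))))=0.00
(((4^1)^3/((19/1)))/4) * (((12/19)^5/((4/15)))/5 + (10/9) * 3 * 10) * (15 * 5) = 99267908800/47045881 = 2110.02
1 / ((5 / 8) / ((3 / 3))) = 8 / 5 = 1.60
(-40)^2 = 1600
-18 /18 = -1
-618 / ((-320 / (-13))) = -4017 / 160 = -25.11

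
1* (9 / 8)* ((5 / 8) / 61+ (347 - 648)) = -1321947 / 3904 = -338.61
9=9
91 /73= 1.25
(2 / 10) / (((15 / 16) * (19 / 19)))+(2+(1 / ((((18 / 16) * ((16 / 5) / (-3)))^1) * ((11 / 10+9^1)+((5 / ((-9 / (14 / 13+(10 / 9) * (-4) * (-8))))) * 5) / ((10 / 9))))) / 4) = 63374237 / 28599900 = 2.22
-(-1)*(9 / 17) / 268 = 9 / 4556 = 0.00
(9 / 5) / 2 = 9 / 10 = 0.90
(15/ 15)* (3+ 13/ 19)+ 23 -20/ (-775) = 78661/ 2945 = 26.71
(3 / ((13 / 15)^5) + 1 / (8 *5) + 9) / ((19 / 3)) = 675485319 / 282182680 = 2.39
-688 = -688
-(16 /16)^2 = -1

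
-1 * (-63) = 63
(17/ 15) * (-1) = -17/ 15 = -1.13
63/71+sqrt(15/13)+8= sqrt(195)/13+631/71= 9.96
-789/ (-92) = 789/ 92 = 8.58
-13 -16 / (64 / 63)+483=1817 / 4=454.25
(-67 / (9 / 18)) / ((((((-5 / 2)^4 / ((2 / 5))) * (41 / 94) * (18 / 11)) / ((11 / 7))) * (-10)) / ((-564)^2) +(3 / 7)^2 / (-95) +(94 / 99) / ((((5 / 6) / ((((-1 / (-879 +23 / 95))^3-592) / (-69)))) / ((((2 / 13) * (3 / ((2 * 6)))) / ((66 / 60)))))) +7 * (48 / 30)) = -8012158994871535989841513597440 / 689911395909934749201086525129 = -11.61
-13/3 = -4.33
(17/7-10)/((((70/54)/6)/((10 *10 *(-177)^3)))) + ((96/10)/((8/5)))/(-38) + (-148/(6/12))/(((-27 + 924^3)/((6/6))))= 14272832812700937788545/734455656207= 19433212464.33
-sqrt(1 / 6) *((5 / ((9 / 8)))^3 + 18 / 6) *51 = -1125179 *sqrt(6) / 1458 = -1890.34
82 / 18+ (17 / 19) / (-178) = 138509 / 30438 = 4.55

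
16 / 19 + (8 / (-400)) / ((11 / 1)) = 8781 / 10450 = 0.84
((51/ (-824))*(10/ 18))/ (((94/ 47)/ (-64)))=340/ 309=1.10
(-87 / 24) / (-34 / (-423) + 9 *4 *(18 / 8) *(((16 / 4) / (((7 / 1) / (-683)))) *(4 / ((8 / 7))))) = 12267 / 374425792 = 0.00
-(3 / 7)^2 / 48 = -3 / 784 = -0.00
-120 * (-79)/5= 1896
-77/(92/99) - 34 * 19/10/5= -220291/2300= -95.78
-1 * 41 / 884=-41 / 884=-0.05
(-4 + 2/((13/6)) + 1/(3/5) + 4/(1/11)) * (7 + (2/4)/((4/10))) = 18271/52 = 351.37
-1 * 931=-931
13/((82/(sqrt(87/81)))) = 13 * sqrt(87)/738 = 0.16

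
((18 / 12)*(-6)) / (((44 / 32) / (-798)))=5223.27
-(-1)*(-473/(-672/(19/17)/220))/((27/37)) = 237.17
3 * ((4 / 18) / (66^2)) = 1 / 6534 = 0.00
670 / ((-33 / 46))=-30820 / 33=-933.94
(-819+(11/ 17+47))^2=171950769/ 289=594985.36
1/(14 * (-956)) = -1/13384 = -0.00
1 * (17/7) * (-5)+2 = -71/7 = -10.14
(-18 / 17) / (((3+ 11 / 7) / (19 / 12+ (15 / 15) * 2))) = -0.83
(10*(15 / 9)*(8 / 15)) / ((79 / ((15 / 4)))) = 100 / 237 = 0.42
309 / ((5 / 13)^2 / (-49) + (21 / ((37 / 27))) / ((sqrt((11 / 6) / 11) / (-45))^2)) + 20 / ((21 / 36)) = 13692236046711 / 399337554875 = 34.29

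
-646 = -646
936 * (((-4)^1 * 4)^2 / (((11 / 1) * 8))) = 29952 / 11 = 2722.91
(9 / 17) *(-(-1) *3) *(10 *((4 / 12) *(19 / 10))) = 171 / 17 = 10.06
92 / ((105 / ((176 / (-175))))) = -16192 / 18375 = -0.88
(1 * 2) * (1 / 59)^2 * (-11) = -22 / 3481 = -0.01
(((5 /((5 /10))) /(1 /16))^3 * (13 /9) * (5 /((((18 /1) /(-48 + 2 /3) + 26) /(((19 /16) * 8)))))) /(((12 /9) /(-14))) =-628526080000 /5457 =-115177951.26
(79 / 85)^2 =0.86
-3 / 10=-0.30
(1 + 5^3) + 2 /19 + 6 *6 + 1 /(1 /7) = 3213 /19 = 169.11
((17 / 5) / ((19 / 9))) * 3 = 459 / 95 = 4.83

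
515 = 515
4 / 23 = 0.17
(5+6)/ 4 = 2.75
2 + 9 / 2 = 13 / 2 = 6.50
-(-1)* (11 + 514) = 525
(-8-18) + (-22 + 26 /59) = -2806 /59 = -47.56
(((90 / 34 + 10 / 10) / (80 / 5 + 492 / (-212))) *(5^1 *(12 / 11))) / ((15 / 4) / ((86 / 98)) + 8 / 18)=61040736 / 198020845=0.31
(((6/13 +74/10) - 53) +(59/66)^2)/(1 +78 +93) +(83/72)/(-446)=-0.26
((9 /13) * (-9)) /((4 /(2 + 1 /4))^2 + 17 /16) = -104976 /71149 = -1.48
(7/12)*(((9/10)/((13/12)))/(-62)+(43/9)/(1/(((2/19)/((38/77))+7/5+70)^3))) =261989660523105455059/255953115580500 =1023584.57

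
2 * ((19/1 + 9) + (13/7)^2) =3082/49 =62.90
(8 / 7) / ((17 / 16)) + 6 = 842 / 119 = 7.08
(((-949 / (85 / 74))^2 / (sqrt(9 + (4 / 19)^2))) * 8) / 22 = 374808521776 * sqrt(3265) / 259485875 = 82534.84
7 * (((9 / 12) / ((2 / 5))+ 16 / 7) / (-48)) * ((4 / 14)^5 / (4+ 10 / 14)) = -233 / 950796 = -0.00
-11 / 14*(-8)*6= 264 / 7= 37.71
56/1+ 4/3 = 172/3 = 57.33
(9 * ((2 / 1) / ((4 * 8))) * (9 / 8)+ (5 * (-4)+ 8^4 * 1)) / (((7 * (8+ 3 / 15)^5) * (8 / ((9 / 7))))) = 14675878125 / 5813200741376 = 0.00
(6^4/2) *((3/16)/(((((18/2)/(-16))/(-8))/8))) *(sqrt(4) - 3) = -13824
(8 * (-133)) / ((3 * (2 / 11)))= -5852 / 3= -1950.67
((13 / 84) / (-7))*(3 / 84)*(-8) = 13 / 2058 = 0.01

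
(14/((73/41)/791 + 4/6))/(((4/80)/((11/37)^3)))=36259155240/3296547893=11.00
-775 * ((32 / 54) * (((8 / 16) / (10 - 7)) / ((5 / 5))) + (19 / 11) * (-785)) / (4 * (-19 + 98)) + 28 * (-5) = 896803085 / 281556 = 3185.17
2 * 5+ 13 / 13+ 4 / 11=125 / 11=11.36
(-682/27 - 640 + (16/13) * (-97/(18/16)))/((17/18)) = -541508/663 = -816.75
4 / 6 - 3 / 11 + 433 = 14302 / 33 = 433.39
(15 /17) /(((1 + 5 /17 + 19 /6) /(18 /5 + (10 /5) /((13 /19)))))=7632 /5915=1.29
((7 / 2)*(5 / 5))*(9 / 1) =63 / 2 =31.50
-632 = -632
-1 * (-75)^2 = -5625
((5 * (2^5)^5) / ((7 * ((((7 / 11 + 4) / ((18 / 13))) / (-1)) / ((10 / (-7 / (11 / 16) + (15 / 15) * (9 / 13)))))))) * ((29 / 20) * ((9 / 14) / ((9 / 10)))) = 8830687641600 / 1130381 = 7812133.82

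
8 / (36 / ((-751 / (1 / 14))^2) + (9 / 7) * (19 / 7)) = 7896014 / 3444435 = 2.29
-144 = -144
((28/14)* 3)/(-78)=-1/13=-0.08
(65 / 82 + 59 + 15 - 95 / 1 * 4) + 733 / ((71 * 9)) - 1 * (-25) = -14622197 / 52398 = -279.06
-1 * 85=-85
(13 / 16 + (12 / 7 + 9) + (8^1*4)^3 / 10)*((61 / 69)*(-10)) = -37443081 / 1288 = -29070.72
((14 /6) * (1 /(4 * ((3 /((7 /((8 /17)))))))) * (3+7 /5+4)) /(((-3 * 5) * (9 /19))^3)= -0.07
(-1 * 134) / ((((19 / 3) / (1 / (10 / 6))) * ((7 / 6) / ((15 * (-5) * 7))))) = 5712.63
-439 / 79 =-5.56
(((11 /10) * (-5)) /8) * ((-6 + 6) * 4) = 0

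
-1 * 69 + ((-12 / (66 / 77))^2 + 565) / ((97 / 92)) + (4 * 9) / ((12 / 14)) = 694.77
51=51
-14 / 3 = -4.67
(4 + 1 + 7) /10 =6 /5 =1.20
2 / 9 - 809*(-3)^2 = -65527 / 9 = -7280.78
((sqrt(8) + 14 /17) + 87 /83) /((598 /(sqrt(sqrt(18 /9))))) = 2^(1 /4)*(2641 + 2822*sqrt(2)) /843778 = 0.01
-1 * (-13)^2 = -169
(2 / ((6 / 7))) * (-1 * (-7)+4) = 77 / 3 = 25.67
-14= -14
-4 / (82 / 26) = -52 / 41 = -1.27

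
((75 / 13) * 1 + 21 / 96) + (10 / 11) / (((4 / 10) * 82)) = 1128641 / 187616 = 6.02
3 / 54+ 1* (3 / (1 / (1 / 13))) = 67 / 234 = 0.29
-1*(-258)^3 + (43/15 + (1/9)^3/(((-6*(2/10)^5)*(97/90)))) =2023984516486/117855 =17173514.20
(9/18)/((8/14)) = 7/8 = 0.88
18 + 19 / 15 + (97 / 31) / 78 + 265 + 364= 7838029 / 12090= 648.31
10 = 10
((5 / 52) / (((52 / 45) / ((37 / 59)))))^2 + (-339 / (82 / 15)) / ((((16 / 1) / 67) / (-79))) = 21407222765811465 / 1043521147136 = 20514.41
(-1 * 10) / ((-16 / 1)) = 5 / 8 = 0.62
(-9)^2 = 81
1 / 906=0.00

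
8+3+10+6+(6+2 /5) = 167 /5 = 33.40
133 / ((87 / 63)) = 2793 / 29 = 96.31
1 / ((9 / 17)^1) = 17 / 9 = 1.89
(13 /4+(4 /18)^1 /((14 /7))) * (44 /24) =1331 /216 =6.16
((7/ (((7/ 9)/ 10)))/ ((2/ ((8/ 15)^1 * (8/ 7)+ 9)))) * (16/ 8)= 6054/ 7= 864.86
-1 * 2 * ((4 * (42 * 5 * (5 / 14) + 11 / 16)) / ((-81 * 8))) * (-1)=-1211 / 1296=-0.93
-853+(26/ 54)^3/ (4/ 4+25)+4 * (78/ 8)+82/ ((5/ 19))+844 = 67237973/ 196830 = 341.60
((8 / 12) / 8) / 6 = 1 / 72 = 0.01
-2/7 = -0.29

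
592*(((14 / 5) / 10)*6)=24864 / 25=994.56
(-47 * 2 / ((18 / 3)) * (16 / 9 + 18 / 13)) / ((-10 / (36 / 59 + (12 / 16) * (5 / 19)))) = 2098973 / 524628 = 4.00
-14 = -14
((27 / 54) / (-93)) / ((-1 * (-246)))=-1 / 45756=-0.00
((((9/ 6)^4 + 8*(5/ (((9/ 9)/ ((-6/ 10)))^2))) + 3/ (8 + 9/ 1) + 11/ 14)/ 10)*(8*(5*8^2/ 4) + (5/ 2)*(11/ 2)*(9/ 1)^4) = 14132700569/ 76160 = 185565.92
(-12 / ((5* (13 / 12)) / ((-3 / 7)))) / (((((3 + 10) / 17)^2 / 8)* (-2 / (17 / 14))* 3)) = -1414944 / 538265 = -2.63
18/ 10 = 9/ 5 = 1.80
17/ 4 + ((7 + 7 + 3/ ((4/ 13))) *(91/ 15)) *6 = 3475/ 4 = 868.75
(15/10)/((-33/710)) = -355/11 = -32.27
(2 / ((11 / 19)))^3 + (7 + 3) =68182 / 1331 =51.23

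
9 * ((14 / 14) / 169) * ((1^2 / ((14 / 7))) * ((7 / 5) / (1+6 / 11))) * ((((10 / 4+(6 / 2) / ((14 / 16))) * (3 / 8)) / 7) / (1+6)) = 24651 / 22524320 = 0.00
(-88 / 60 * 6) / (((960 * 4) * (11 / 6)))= -0.00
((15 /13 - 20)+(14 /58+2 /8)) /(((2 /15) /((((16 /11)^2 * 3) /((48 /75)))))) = -62277750 /45617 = -1365.23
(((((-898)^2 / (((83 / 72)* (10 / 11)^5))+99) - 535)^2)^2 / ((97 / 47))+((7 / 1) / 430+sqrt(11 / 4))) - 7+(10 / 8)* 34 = sqrt(11) / 2+14712563717531936033817757488834306766223438495881 / 18877855004405975341796875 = 779355690257082389924914.70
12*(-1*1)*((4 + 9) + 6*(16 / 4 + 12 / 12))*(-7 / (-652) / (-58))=903 / 9454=0.10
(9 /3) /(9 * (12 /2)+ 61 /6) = 18 /385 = 0.05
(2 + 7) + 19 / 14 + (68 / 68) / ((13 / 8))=1997 / 182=10.97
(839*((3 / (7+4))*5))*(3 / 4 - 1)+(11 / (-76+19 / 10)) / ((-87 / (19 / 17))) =-725910545 / 2537964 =-286.02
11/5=2.20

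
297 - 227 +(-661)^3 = -288804711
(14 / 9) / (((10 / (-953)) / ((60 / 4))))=-6671 / 3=-2223.67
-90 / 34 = -2.65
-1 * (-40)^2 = -1600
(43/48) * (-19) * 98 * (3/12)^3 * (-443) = 17734619/1536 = 11545.98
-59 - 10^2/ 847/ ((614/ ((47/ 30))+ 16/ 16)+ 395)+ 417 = 2807265133/ 7841526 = 358.00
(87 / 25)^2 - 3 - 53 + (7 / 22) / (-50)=-1207139 / 27500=-43.90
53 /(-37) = -53 /37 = -1.43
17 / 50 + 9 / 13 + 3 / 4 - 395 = -511183 / 1300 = -393.22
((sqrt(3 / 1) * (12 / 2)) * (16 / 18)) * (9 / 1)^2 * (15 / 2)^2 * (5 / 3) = 40500 * sqrt(3) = 70148.06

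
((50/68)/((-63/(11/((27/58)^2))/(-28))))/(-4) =-462550/111537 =-4.15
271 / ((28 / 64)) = 4336 / 7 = 619.43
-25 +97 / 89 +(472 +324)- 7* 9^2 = 18253 / 89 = 205.09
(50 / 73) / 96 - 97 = -96.99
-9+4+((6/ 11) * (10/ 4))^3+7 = 6037/ 1331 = 4.54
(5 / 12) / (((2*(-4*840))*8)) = -1 / 129024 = -0.00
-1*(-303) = 303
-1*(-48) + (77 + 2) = 127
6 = 6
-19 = -19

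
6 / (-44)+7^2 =48.86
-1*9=-9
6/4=3/2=1.50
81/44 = 1.84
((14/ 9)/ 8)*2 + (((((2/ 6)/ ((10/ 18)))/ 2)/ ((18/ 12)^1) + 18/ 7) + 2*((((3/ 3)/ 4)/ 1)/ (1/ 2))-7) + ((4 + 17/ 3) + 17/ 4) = 13957/ 1260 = 11.08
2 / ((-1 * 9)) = -2 / 9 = -0.22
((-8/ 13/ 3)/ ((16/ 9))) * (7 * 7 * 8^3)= -37632/ 13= -2894.77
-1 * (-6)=6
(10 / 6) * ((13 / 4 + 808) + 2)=16265 / 12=1355.42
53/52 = 1.02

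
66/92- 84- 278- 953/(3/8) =-400561/138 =-2902.62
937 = 937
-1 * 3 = -3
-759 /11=-69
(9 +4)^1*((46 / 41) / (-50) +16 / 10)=21021 / 1025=20.51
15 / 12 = 5 / 4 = 1.25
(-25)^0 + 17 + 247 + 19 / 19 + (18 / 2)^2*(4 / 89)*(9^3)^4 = 1028170447679.98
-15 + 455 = 440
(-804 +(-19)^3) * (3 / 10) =-2298.90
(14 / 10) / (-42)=-1 / 30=-0.03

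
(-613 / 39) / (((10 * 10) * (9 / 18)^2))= -613 / 975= -0.63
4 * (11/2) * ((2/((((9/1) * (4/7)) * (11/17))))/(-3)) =-4.41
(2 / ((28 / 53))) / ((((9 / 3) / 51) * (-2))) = -901 / 28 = -32.18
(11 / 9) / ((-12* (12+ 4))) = -0.01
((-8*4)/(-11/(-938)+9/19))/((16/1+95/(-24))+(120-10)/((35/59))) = -95811072/286996925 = -0.33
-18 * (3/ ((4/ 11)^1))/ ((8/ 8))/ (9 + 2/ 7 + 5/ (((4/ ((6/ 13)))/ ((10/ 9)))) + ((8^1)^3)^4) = -81081/ 37520834303276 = -0.00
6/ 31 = 0.19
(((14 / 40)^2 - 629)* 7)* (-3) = 5282571 / 400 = 13206.43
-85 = -85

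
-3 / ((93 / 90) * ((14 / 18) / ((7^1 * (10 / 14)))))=-4050 / 217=-18.66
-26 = -26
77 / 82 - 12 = -907 / 82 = -11.06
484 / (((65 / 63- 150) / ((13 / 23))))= -1.84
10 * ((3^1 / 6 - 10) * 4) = -380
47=47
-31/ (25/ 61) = -1891/ 25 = -75.64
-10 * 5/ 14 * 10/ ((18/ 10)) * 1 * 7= -1250/ 9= -138.89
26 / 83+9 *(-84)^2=63504.31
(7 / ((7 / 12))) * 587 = 7044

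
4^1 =4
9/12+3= 15/4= 3.75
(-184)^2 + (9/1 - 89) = 33776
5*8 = 40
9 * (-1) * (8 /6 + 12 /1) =-120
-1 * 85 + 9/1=-76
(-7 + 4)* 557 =-1671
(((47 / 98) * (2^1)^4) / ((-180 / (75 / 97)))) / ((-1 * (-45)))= -94 / 128331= -0.00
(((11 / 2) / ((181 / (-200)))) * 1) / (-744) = 275 / 33666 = 0.01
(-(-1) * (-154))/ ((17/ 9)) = -1386/ 17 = -81.53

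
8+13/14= 8.93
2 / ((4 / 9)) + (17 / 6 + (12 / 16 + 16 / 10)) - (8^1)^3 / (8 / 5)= -310.32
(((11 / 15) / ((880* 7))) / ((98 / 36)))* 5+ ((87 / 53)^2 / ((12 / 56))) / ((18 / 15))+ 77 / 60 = 11.76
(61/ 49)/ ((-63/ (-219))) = 4453/ 1029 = 4.33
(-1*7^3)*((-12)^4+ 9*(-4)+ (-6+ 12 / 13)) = -92278662 / 13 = -7098358.62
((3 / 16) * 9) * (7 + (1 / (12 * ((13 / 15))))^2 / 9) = 511131 / 43264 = 11.81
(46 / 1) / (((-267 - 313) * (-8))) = 23 / 2320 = 0.01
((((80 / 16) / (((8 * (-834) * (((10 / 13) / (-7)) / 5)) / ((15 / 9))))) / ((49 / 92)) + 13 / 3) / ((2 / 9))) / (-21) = -311051 / 326928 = -0.95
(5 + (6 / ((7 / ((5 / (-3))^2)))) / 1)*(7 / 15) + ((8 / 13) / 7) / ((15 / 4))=3.47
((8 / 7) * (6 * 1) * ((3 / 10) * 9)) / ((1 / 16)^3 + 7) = 2654208 / 1003555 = 2.64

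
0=0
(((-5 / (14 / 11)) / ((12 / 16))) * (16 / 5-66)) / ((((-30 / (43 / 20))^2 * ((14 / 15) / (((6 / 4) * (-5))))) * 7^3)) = -3193223 / 80673600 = -0.04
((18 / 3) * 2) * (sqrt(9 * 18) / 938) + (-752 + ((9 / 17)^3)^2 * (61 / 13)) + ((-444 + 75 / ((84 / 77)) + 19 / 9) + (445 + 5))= -7625459944649 / 11296382292 + 54 * sqrt(2) / 469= -674.87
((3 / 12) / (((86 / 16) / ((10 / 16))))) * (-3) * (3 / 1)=-45 / 172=-0.26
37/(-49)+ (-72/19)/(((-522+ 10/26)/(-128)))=-10637635/6313111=-1.69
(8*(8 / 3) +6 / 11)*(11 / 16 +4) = 9025 / 88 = 102.56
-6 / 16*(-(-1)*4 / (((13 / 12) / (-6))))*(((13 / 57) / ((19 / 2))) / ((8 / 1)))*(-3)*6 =-162 / 361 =-0.45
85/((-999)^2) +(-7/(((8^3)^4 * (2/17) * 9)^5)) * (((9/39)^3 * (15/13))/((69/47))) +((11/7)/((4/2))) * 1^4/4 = 132676387811695250457758535434808092715887129243862828962248784134861/675150687553964442354050235852003017722821678505382971438765877231616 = 0.20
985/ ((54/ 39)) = 12805/ 18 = 711.39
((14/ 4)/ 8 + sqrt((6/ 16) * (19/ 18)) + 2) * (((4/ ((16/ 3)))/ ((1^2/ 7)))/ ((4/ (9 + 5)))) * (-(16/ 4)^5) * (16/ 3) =-244608 - 25088 * sqrt(57)/ 3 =-307744.75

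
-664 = -664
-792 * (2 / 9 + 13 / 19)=-13640 / 19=-717.89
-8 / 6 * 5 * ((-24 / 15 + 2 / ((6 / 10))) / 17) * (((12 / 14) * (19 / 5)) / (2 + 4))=-1976 / 5355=-0.37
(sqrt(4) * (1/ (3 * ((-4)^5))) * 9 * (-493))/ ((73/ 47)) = 69513/ 37376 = 1.86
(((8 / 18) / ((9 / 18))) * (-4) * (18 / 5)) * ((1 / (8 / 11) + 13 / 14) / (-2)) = 516 / 35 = 14.74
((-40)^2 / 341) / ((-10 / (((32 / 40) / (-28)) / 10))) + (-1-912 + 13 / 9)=-97914596 / 107415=-911.55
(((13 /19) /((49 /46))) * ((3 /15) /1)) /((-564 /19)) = -0.00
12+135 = 147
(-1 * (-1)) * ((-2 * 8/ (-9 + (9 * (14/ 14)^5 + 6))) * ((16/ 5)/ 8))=-16/ 15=-1.07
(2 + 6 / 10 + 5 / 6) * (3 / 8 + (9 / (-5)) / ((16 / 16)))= -1957 / 400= -4.89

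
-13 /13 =-1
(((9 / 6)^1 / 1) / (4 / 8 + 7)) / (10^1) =1 / 50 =0.02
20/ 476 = 5/ 119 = 0.04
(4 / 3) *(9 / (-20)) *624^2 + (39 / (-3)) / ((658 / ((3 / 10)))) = -1537256487 / 6580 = -233625.61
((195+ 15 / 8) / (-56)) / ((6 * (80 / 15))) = -225 / 2048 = -0.11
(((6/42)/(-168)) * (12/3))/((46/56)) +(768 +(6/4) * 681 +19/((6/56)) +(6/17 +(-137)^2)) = 113509861/5474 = 20736.18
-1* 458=-458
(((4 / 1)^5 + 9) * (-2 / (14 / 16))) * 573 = -9470544 / 7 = -1352934.86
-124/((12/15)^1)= -155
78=78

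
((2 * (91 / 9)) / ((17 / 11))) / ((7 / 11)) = 3146 / 153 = 20.56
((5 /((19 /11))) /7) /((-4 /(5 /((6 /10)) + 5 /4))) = -6325 /6384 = -0.99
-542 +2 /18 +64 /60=-540.82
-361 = -361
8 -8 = 0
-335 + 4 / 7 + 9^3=2762 / 7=394.57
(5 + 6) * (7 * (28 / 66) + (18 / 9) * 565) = 37388 / 3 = 12462.67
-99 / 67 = -1.48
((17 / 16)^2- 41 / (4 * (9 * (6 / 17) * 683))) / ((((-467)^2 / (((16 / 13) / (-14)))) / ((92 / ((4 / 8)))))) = -122064335 / 1463927646636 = -0.00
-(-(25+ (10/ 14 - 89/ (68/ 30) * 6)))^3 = -9244333.54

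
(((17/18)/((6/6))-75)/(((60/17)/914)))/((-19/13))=134629001/10260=13121.73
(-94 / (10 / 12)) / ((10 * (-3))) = 94 / 25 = 3.76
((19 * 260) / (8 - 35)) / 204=-1235 / 1377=-0.90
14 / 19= 0.74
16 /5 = 3.20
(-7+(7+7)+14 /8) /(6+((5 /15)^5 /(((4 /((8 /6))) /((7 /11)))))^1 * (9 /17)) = 530145 /363556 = 1.46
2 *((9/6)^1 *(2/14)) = 3/7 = 0.43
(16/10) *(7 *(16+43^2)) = 20888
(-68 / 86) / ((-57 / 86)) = 68 / 57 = 1.19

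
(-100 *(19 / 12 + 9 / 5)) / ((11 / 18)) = -6090 / 11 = -553.64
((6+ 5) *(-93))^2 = 1046529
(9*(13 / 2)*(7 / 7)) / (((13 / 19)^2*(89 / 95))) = 308655 / 2314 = 133.39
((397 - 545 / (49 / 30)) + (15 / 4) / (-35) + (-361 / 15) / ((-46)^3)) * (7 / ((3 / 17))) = 76888562183 / 30660840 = 2507.71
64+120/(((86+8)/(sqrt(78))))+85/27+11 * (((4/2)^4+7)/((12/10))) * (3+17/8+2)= 60 * sqrt(78)/47+677953/432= 1580.61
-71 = -71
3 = 3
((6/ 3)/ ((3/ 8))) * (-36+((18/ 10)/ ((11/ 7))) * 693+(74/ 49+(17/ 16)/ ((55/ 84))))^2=67286862962449/ 21789075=3088100.94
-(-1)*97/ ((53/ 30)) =2910/ 53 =54.91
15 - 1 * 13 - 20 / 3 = -14 / 3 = -4.67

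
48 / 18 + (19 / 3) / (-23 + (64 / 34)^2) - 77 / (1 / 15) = -19444202 / 16869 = -1152.66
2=2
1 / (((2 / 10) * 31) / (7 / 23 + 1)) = 150 / 713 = 0.21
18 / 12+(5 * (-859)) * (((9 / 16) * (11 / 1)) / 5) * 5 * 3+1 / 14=-8929129 / 112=-79724.37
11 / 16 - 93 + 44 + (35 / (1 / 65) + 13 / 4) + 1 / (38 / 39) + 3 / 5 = 2231.56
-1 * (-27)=27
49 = 49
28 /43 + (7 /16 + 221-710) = -487.91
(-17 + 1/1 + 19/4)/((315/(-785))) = 785/28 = 28.04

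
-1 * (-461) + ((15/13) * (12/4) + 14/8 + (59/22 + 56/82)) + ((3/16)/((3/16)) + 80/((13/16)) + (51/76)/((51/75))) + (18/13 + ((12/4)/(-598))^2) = 1750974489607/3064308676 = 571.41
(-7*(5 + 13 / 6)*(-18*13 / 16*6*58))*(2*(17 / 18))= 1929109 / 4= 482277.25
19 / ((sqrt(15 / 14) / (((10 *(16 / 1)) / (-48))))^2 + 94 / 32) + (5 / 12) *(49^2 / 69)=29206415 / 1406772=20.76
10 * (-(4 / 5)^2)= -32 / 5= -6.40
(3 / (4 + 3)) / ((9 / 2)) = 0.10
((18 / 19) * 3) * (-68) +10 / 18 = -32953 / 171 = -192.71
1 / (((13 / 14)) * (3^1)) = 14 / 39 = 0.36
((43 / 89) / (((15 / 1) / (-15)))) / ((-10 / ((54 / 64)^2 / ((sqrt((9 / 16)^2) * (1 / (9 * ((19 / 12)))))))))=198531 / 227840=0.87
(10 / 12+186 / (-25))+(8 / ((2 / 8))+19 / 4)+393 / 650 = 119917 / 3900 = 30.75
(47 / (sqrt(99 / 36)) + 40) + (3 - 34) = 9 + 94*sqrt(11) / 11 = 37.34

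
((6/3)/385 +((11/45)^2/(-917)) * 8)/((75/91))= 0.01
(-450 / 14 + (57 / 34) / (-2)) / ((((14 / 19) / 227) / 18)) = -609388083 / 3332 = -182889.58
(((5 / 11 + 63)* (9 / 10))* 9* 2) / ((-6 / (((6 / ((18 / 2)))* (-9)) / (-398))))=-28269 / 10945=-2.58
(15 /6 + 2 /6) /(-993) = -17 /5958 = -0.00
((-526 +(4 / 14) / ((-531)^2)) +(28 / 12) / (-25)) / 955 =-25959115363 / 47122732125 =-0.55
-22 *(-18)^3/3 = 42768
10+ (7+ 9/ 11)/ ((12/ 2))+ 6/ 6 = 406/ 33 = 12.30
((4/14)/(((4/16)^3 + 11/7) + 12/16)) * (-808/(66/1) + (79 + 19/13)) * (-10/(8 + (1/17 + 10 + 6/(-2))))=-2487610/449163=-5.54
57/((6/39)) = 741/2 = 370.50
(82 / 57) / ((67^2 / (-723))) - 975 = -83178487 / 85291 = -975.23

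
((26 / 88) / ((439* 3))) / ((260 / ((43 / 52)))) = 43 / 60265920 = 0.00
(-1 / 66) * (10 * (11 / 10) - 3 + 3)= -1 / 6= -0.17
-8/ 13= -0.62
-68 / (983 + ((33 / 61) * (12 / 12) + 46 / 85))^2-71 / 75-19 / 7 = -4170044658767861 / 1139038218550575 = -3.66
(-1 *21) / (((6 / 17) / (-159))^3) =15360086721 / 8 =1920010840.12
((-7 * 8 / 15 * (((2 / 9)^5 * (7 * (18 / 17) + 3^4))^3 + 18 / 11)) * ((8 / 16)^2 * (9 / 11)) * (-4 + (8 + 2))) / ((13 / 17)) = -699385467266756984 / 71328677775362865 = -9.81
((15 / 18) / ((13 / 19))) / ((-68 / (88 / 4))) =-1045 / 2652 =-0.39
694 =694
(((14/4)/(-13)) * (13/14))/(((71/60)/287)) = -60.63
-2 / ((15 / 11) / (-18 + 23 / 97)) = 37906 / 1455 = 26.05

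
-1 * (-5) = 5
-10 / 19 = -0.53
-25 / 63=-0.40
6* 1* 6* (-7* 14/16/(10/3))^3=-28588707/128000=-223.35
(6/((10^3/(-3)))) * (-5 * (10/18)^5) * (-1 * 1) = -0.00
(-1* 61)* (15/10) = -183/2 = -91.50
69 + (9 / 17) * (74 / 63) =8285 / 119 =69.62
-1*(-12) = 12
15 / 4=3.75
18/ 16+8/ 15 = 1.66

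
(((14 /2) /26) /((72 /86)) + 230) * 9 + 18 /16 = 107849 /52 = 2074.02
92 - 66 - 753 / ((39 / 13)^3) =-1.89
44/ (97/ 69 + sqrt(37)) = -73623/ 41687 + 52371 * sqrt(37)/ 41687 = 5.88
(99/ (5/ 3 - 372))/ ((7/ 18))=-486/ 707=-0.69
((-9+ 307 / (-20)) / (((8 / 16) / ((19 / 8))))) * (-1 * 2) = 9253 / 40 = 231.32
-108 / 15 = -36 / 5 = -7.20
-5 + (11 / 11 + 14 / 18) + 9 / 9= -20 / 9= -2.22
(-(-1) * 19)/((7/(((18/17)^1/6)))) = 57/119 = 0.48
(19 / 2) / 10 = 19 / 20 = 0.95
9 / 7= 1.29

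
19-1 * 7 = 12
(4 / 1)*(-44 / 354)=-88 / 177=-0.50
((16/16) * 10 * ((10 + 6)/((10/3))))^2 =2304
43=43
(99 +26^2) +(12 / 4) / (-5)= 774.40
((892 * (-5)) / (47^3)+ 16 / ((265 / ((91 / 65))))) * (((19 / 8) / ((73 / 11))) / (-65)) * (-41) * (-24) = -147010003932 / 652748178875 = -0.23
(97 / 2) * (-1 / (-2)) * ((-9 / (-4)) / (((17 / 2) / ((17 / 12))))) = 291 / 32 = 9.09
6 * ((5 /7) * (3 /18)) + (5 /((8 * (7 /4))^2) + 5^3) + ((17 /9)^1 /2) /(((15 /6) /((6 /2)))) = 373007 /2940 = 126.87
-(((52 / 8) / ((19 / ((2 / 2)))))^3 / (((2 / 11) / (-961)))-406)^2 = -4594203093863601 / 12043745536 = -381459.66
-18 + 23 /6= -85 /6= -14.17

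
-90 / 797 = -0.11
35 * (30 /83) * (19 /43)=19950 /3569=5.59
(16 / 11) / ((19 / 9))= 144 / 209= 0.69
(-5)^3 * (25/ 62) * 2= -3125/ 31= -100.81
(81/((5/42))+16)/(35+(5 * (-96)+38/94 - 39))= -163654/113645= -1.44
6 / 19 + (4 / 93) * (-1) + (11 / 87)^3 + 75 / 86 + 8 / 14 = 401212065505 / 233490676734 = 1.72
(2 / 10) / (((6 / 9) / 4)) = 6 / 5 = 1.20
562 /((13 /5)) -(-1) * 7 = 2901 /13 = 223.15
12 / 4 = 3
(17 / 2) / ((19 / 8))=68 / 19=3.58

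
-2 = -2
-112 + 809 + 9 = 706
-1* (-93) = 93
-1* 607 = -607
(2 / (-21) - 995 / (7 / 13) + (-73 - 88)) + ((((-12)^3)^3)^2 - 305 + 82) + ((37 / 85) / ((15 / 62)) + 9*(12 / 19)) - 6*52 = 4514651741106114804899077 / 169575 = 26623333280885241367.53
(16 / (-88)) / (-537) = 2 / 5907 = 0.00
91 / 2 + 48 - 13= 80.50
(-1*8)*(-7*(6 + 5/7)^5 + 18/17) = 764156.48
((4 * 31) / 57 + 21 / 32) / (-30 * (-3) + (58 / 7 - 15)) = 36155 / 1063392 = 0.03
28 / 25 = 1.12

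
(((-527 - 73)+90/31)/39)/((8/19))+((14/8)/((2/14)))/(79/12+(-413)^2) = -119979216841/3299614084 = -36.36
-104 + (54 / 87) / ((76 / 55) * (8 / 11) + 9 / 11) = -3315758 / 31987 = -103.66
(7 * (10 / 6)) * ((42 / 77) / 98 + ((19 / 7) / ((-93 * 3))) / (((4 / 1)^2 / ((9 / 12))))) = 81965 / 1374912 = 0.06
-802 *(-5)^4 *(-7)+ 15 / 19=66666265 / 19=3508750.79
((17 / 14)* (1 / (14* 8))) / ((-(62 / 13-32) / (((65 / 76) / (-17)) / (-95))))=169 / 801523968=0.00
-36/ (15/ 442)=-5304/ 5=-1060.80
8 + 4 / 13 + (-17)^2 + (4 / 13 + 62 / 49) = 190387 / 637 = 298.88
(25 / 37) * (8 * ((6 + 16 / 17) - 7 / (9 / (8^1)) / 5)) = 30.79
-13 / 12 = -1.08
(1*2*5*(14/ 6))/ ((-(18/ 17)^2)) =-10115/ 486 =-20.81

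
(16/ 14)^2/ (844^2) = 4/ 2181529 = 0.00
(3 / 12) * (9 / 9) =1 / 4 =0.25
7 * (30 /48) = 35 /8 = 4.38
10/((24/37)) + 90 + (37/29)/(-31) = 1136791/10788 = 105.38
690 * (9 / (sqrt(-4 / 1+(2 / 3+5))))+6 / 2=3+1242 * sqrt(15)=4813.25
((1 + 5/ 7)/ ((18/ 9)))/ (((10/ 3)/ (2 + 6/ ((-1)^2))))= 72/ 35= 2.06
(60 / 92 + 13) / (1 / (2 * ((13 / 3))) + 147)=8164 / 87975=0.09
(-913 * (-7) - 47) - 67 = 6277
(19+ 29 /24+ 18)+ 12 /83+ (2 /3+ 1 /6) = 78059 /1992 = 39.19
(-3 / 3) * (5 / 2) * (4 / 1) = -10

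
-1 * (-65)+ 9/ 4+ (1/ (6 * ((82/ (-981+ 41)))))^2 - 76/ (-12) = 4673869/ 60516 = 77.23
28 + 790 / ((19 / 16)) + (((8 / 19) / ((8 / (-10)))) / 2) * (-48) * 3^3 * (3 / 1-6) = -6268 / 19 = -329.89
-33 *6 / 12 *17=-561 / 2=-280.50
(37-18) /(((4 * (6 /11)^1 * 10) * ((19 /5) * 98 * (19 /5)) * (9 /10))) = 275 /402192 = 0.00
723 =723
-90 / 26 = -3.46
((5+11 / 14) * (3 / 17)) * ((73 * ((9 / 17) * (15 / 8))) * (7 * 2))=2394765 / 2312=1035.80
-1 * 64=-64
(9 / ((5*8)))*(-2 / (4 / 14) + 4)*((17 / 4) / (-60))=153 / 3200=0.05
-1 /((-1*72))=1 /72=0.01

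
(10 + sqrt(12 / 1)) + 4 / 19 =2 * sqrt(3) + 194 / 19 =13.67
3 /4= 0.75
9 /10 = 0.90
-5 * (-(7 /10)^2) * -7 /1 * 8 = -686 /5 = -137.20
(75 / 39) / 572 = 25 / 7436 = 0.00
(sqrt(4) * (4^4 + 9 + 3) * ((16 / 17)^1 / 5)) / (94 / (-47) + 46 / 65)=-27872 / 357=-78.07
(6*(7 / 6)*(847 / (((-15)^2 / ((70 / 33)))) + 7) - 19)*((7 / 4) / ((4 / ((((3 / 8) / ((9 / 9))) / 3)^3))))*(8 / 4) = 20293 / 138240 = 0.15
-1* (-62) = 62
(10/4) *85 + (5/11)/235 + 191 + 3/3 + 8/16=209386/517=405.00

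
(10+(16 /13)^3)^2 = 679436356 /4826809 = 140.76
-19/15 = -1.27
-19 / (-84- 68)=1 / 8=0.12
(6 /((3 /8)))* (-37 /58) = -296 /29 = -10.21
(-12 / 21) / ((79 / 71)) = -284 / 553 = -0.51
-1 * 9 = -9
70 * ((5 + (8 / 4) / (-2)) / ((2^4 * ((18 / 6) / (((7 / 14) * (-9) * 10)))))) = -262.50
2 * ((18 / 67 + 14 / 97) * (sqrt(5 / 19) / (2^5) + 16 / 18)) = 671 * sqrt(95) / 493924 + 42944 / 58491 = 0.75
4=4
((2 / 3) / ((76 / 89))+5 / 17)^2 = 4338889 / 3755844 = 1.16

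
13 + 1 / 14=183 / 14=13.07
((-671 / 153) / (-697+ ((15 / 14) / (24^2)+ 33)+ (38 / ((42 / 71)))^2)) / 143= -382592 / 43195148581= -0.00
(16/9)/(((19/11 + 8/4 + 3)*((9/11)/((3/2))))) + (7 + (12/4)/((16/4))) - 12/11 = 314003/43956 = 7.14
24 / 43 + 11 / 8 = 665 / 344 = 1.93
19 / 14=1.36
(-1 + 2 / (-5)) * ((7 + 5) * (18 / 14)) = -108 / 5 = -21.60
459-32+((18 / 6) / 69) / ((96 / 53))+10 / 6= 946549 / 2208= 428.69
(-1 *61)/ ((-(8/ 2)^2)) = 61/ 16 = 3.81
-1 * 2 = -2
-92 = -92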